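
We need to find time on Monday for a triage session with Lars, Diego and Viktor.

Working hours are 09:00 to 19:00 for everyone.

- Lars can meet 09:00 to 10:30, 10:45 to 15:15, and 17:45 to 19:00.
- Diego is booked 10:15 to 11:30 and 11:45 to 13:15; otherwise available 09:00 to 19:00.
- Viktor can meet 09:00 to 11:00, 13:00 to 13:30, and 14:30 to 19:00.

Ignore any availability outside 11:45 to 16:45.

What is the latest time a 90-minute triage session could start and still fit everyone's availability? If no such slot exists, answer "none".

none

Diego free within 09:00–19:00: 09:00–10:15, 11:30–11:45, 13:15–19:00.
Lars ∩ Diego: 09:00–10:15, 11:30–11:45, 13:15–15:15, 17:45–19:00.
Lars ∩ Diego ∩ Viktor: 09:00–10:15, 13:15–13:30, 14:30–15:15, 17:45–19:00.
Restricted to 11:45–16:45: 13:15–13:30, 14:30–15:15.
Windows ≥ 90 min: (none).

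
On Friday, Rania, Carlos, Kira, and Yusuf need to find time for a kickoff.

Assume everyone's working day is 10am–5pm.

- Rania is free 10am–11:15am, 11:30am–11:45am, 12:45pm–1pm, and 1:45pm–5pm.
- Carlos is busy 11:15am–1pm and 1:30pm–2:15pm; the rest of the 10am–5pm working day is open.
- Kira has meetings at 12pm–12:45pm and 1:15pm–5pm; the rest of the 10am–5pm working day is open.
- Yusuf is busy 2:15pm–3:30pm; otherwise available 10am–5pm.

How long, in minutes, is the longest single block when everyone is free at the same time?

Carlos free within 10:00–17:00: 10:00–11:15, 13:00–13:30, 14:15–17:00.
Kira free within 10:00–17:00: 10:00–12:00, 12:45–13:15.
Yusuf free within 10:00–17:00: 10:00–14:15, 15:30–17:00.
Rania ∩ Carlos: 10:00–11:15, 14:15–17:00.
Rania ∩ Carlos ∩ Kira: 10:00–11:15.
Rania ∩ Carlos ∩ Kira ∩ Yusuf: 10:00–11:15.
Single common window of 75 minutes.

75 minutes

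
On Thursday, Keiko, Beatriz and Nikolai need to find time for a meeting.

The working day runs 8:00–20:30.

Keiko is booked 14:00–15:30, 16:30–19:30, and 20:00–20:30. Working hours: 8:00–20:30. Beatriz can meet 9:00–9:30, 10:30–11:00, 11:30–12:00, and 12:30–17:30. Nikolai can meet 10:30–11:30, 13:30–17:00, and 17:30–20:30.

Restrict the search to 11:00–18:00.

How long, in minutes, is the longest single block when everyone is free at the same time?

60 minutes

Keiko free within 08:00–20:30: 08:00–14:00, 15:30–16:30, 19:30–20:00.
Keiko ∩ Beatriz: 09:00–09:30, 10:30–11:00, 11:30–12:00, 12:30–14:00, 15:30–16:30.
Keiko ∩ Beatriz ∩ Nikolai: 10:30–11:00, 13:30–14:00, 15:30–16:30.
Restricted to 11:00–18:00: 13:30–14:00, 15:30–16:30.
Common window lengths: 30, 60 min; longest is 60.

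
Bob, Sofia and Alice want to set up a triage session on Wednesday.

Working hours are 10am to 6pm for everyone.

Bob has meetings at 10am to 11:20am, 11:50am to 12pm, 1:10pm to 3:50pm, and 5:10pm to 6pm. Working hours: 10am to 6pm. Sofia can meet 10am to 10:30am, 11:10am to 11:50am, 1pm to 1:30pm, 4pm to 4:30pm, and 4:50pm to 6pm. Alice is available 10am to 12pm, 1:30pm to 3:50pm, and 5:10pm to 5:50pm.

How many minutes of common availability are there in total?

30 minutes

Bob free within 10:00–18:00: 11:20–11:50, 12:00–13:10, 15:50–17:10.
Bob ∩ Sofia: 11:20–11:50, 13:00–13:10, 16:00–16:30, 16:50–17:10.
Bob ∩ Sofia ∩ Alice: 11:20–11:50.
Total common minutes: 30.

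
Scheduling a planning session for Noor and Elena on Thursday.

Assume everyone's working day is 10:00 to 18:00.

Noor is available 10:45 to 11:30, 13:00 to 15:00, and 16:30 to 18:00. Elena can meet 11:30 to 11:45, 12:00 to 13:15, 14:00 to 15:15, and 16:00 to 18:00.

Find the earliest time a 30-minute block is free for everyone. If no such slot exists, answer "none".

14:00

Noor ∩ Elena: 13:00–13:15, 14:00–15:00, 16:30–18:00.
Windows ≥ 30 min: 14:00–15:00, 16:30–18:00.
Earliest such window starts at 14:00.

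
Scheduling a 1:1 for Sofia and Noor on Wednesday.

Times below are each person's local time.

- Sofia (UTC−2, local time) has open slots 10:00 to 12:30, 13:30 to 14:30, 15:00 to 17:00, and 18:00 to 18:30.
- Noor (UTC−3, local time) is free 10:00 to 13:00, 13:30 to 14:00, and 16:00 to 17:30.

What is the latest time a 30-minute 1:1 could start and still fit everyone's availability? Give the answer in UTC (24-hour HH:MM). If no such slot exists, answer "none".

Sofia → UTC: 12:00–14:30, 15:30–16:30, 17:00–19:00, 20:00–20:30.
Noor → UTC: 13:00–16:00, 16:30–17:00, 19:00–20:30.
Sofia ∩ Noor: 13:00–14:30, 15:30–16:00, 20:00–20:30.
Windows ≥ 30 min: 13:00–14:30, 15:30–16:00, 20:00–20:30.
Latest start in the last window 20:00–20:30 is 20:30 − 30 min = 20:00.

20:00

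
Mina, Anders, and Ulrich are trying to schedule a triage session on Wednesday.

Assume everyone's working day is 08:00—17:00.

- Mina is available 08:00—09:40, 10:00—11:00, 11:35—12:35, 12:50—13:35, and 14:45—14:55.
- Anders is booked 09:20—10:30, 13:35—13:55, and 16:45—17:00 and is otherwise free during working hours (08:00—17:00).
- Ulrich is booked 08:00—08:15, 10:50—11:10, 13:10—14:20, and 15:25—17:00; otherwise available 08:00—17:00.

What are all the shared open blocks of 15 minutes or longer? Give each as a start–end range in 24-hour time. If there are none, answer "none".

Anders free within 08:00–17:00: 08:00–09:20, 10:30–13:35, 13:55–16:45.
Ulrich free within 08:00–17:00: 08:15–10:50, 11:10–13:10, 14:20–15:25.
Mina ∩ Anders: 08:00–09:20, 10:30–11:00, 11:35–12:35, 12:50–13:35, 14:45–14:55.
Mina ∩ Anders ∩ Ulrich: 08:15–09:20, 10:30–10:50, 11:35–12:35, 12:50–13:10, 14:45–14:55.
Windows ≥ 15 min: 08:15–09:20, 10:30–10:50, 11:35–12:35, 12:50–13:10.

08:15–09:20, 10:30–10:50, 11:35–12:35, 12:50–13:10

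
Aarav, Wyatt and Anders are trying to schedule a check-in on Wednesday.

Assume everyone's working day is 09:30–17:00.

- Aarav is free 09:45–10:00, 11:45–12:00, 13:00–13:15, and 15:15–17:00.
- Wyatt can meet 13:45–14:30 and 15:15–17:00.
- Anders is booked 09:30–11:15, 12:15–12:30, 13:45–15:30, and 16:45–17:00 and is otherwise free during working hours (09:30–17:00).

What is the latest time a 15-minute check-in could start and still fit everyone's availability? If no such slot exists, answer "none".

Anders free within 09:30–17:00: 11:15–12:15, 12:30–13:45, 15:30–16:45.
Aarav ∩ Wyatt: 15:15–17:00.
Aarav ∩ Wyatt ∩ Anders: 15:30–16:45.
Windows ≥ 15 min: 15:30–16:45.
Latest start in the last window 15:30–16:45 is 16:45 − 15 min = 16:30.

16:30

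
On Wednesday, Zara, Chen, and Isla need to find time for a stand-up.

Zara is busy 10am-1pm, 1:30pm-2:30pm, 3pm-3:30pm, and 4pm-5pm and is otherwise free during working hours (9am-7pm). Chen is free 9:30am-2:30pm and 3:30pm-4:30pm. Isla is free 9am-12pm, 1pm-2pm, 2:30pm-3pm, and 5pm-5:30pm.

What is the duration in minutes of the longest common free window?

Zara free within 09:00–19:00: 09:00–10:00, 13:00–13:30, 14:30–15:00, 15:30–16:00, 17:00–19:00.
Zara ∩ Chen: 09:30–10:00, 13:00–13:30, 15:30–16:00.
Zara ∩ Chen ∩ Isla: 09:30–10:00, 13:00–13:30.
Common window lengths: 30, 30 min; longest is 30.

30 minutes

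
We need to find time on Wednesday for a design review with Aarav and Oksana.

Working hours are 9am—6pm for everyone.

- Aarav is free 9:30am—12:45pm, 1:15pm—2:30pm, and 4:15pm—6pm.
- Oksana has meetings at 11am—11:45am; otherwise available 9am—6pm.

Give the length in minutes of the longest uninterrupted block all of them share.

105 minutes

Oksana free within 09:00–18:00: 09:00–11:00, 11:45–18:00.
Aarav ∩ Oksana: 09:30–11:00, 11:45–12:45, 13:15–14:30, 16:15–18:00.
Common window lengths: 90, 60, 75, 105 min; longest is 105.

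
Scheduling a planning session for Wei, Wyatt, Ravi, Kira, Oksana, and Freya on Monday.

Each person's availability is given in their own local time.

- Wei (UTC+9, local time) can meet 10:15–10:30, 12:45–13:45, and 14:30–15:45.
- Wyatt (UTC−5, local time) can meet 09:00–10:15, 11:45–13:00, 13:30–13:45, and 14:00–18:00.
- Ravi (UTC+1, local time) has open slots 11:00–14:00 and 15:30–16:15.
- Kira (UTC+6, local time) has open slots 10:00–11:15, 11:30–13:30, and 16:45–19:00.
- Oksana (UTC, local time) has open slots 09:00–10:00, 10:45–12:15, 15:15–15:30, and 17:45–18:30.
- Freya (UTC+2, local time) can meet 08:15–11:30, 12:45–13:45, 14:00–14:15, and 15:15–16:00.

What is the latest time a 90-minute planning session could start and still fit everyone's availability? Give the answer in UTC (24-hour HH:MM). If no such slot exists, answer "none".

none

Wei → UTC: 01:15–01:30, 03:45–04:45, 05:30–06:45.
Wyatt → UTC: 14:00–15:15, 16:45–18:00, 18:30–18:45, 19:00–23:00.
Ravi → UTC: 10:00–13:00, 14:30–15:15.
Kira → UTC: 04:00–05:15, 05:30–07:30, 10:45–13:00.
Oksana → UTC: 09:00–10:00, 10:45–12:15, 15:15–15:30, 17:45–18:30.
Freya → UTC: 06:15–09:30, 10:45–11:45, 12:00–12:15, 13:15–14:00.
Wei ∩ Wyatt: (none).
Wei ∩ Wyatt ∩ Ravi: (none).
Wei ∩ Wyatt ∩ Ravi ∩ Kira: (none).
Wei ∩ Wyatt ∩ Ravi ∩ Kira ∩ Oksana: (none).
Wei ∩ Wyatt ∩ Ravi ∩ Kira ∩ Oksana ∩ Freya: (none).
Windows ≥ 90 min: (none).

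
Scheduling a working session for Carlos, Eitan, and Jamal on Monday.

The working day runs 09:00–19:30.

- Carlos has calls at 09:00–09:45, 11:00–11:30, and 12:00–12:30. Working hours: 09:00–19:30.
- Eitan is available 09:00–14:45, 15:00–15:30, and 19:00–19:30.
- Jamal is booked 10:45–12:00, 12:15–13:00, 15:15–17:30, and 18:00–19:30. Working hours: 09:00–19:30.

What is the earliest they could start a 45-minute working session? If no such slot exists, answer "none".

Carlos free within 09:00–19:30: 09:45–11:00, 11:30–12:00, 12:30–19:30.
Jamal free within 09:00–19:30: 09:00–10:45, 12:00–12:15, 13:00–15:15, 17:30–18:00.
Carlos ∩ Eitan: 09:45–11:00, 11:30–12:00, 12:30–14:45, 15:00–15:30, 19:00–19:30.
Carlos ∩ Eitan ∩ Jamal: 09:45–10:45, 13:00–14:45, 15:00–15:15.
Windows ≥ 45 min: 09:45–10:45, 13:00–14:45.
Earliest such window starts at 09:45.

09:45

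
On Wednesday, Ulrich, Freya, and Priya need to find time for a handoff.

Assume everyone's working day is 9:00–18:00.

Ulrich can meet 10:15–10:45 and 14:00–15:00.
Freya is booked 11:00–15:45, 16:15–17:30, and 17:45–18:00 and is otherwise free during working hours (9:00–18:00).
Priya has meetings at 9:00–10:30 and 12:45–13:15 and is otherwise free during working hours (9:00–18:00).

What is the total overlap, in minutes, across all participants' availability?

15 minutes

Freya free within 09:00–18:00: 09:00–11:00, 15:45–16:15, 17:30–17:45.
Priya free within 09:00–18:00: 10:30–12:45, 13:15–18:00.
Ulrich ∩ Freya: 10:15–10:45.
Ulrich ∩ Freya ∩ Priya: 10:30–10:45.
Total common minutes: 15.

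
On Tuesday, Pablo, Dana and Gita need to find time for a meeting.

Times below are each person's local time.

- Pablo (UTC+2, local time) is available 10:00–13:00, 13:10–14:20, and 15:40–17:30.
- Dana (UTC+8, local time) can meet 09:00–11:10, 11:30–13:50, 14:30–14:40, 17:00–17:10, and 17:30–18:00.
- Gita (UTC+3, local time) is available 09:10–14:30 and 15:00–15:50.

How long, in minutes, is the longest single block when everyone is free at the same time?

30 minutes

Pablo → UTC: 08:00–11:00, 11:10–12:20, 13:40–15:30.
Dana → UTC: 01:00–03:10, 03:30–05:50, 06:30–06:40, 09:00–09:10, 09:30–10:00.
Gita → UTC: 06:10–11:30, 12:00–12:50.
Pablo ∩ Dana: 09:00–09:10, 09:30–10:00.
Pablo ∩ Dana ∩ Gita: 09:00–09:10, 09:30–10:00.
Common window lengths: 10, 30 min; longest is 30.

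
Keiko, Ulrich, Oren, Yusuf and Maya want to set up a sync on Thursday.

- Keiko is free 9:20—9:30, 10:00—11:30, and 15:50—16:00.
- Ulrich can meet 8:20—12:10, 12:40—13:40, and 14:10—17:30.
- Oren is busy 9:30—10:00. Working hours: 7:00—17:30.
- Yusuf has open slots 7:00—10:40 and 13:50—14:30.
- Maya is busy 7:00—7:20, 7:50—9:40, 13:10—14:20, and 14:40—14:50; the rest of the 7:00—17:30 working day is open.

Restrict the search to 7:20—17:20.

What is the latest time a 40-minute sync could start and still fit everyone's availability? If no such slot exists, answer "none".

Oren free within 07:00–17:30: 07:00–09:30, 10:00–17:30.
Maya free within 07:00–17:30: 07:20–07:50, 09:40–13:10, 14:20–14:40, 14:50–17:30.
Keiko ∩ Ulrich: 09:20–09:30, 10:00–11:30, 15:50–16:00.
Keiko ∩ Ulrich ∩ Oren: 09:20–09:30, 10:00–11:30, 15:50–16:00.
Keiko ∩ Ulrich ∩ Oren ∩ Yusuf: 09:20–09:30, 10:00–10:40.
Keiko ∩ Ulrich ∩ Oren ∩ Yusuf ∩ Maya: 10:00–10:40.
Restricted to 07:20–17:20: 10:00–10:40.
Windows ≥ 40 min: 10:00–10:40.
Latest start in the last window 10:00–10:40 is 10:40 − 40 min = 10:00.

10:00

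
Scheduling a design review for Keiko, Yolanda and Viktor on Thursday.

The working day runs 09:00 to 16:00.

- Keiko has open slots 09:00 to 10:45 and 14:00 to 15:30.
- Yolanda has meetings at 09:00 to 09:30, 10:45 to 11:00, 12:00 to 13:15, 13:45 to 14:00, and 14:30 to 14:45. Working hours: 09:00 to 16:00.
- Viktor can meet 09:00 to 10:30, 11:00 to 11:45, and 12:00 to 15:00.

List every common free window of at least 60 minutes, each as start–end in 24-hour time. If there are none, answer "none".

09:30–10:30

Yolanda free within 09:00–16:00: 09:30–10:45, 11:00–12:00, 13:15–13:45, 14:00–14:30, 14:45–16:00.
Keiko ∩ Yolanda: 09:30–10:45, 14:00–14:30, 14:45–15:30.
Keiko ∩ Yolanda ∩ Viktor: 09:30–10:30, 14:00–14:30, 14:45–15:00.
Windows ≥ 60 min: 09:30–10:30.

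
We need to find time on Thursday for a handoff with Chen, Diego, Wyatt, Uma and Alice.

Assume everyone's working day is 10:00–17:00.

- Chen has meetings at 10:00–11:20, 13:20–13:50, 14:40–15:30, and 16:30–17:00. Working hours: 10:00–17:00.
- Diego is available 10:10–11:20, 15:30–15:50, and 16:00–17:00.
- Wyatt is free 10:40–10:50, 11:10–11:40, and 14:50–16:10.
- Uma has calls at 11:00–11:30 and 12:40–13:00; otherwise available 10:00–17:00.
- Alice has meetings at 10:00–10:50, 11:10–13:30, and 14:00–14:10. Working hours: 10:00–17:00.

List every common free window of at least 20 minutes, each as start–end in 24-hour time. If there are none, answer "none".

15:30–15:50

Chen free within 10:00–17:00: 11:20–13:20, 13:50–14:40, 15:30–16:30.
Uma free within 10:00–17:00: 10:00–11:00, 11:30–12:40, 13:00–17:00.
Alice free within 10:00–17:00: 10:50–11:10, 13:30–14:00, 14:10–17:00.
Chen ∩ Diego: 15:30–15:50, 16:00–16:30.
Chen ∩ Diego ∩ Wyatt: 15:30–15:50, 16:00–16:10.
Chen ∩ Diego ∩ Wyatt ∩ Uma: 15:30–15:50, 16:00–16:10.
Chen ∩ Diego ∩ Wyatt ∩ Uma ∩ Alice: 15:30–15:50, 16:00–16:10.
Windows ≥ 20 min: 15:30–15:50.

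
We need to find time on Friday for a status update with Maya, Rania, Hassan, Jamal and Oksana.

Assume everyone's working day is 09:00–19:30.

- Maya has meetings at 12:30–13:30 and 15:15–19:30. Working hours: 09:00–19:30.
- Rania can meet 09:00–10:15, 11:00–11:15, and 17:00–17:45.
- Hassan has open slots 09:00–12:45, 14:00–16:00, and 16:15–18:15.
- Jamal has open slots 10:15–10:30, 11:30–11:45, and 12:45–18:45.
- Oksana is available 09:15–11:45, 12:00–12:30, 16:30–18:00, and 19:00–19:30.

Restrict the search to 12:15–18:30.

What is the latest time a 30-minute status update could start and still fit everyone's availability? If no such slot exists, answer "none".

none

Maya free within 09:00–19:30: 09:00–12:30, 13:30–15:15.
Maya ∩ Rania: 09:00–10:15, 11:00–11:15.
Maya ∩ Rania ∩ Hassan: 09:00–10:15, 11:00–11:15.
Maya ∩ Rania ∩ Hassan ∩ Jamal: (none).
Maya ∩ Rania ∩ Hassan ∩ Jamal ∩ Oksana: (none).
Restricted to 12:15–18:30: (none).
Windows ≥ 30 min: (none).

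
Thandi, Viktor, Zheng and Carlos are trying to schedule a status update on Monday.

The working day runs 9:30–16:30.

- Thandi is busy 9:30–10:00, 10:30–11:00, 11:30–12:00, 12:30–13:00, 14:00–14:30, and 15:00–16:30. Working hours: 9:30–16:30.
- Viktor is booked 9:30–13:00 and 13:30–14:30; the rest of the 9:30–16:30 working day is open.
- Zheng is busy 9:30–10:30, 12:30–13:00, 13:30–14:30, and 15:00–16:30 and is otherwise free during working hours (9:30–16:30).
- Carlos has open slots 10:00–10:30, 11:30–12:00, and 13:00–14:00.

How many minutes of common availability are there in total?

Thandi free within 09:30–16:30: 10:00–10:30, 11:00–11:30, 12:00–12:30, 13:00–14:00, 14:30–15:00.
Viktor free within 09:30–16:30: 13:00–13:30, 14:30–16:30.
Zheng free within 09:30–16:30: 10:30–12:30, 13:00–13:30, 14:30–15:00.
Thandi ∩ Viktor: 13:00–13:30, 14:30–15:00.
Thandi ∩ Viktor ∩ Zheng: 13:00–13:30, 14:30–15:00.
Thandi ∩ Viktor ∩ Zheng ∩ Carlos: 13:00–13:30.
Total common minutes: 30.

30 minutes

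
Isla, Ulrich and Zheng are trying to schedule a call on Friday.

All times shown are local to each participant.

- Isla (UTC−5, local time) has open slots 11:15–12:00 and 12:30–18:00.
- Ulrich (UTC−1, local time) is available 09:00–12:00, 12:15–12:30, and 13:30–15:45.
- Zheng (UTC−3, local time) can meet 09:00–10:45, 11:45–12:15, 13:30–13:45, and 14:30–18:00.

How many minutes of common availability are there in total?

15 minutes

Isla → UTC: 16:15–17:00, 17:30–23:00.
Ulrich → UTC: 10:00–13:00, 13:15–13:30, 14:30–16:45.
Zheng → UTC: 12:00–13:45, 14:45–15:15, 16:30–16:45, 17:30–21:00.
Isla ∩ Ulrich: 16:15–16:45.
Isla ∩ Ulrich ∩ Zheng: 16:30–16:45.
Total common minutes: 15.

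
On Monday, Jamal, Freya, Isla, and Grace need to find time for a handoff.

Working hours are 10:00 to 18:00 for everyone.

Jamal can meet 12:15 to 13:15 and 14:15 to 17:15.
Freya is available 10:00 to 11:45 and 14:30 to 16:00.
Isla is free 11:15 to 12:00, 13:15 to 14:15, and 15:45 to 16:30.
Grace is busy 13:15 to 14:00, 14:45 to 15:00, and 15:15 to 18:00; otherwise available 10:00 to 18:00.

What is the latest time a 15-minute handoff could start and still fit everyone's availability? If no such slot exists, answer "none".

none

Grace free within 10:00–18:00: 10:00–13:15, 14:00–14:45, 15:00–15:15.
Jamal ∩ Freya: 14:30–16:00.
Jamal ∩ Freya ∩ Isla: 15:45–16:00.
Jamal ∩ Freya ∩ Isla ∩ Grace: (none).
Windows ≥ 15 min: (none).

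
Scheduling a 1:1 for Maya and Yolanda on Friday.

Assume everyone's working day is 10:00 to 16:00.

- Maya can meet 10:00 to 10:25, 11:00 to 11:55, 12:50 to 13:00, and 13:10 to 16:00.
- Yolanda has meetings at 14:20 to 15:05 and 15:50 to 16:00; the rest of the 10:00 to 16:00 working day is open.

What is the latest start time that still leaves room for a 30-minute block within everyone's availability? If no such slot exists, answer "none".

Yolanda free within 10:00–16:00: 10:00–14:20, 15:05–15:50.
Maya ∩ Yolanda: 10:00–10:25, 11:00–11:55, 12:50–13:00, 13:10–14:20, 15:05–15:50.
Windows ≥ 30 min: 11:00–11:55, 13:10–14:20, 15:05–15:50.
Latest start in the last window 15:05–15:50 is 15:50 − 30 min = 15:20.

15:20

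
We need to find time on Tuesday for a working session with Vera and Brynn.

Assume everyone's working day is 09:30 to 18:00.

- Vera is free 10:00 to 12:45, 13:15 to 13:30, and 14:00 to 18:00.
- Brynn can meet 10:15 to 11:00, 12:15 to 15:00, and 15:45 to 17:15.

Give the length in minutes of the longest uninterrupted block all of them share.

90 minutes

Vera ∩ Brynn: 10:15–11:00, 12:15–12:45, 13:15–13:30, 14:00–15:00, 15:45–17:15.
Common window lengths: 45, 30, 15, 60, 90 min; longest is 90.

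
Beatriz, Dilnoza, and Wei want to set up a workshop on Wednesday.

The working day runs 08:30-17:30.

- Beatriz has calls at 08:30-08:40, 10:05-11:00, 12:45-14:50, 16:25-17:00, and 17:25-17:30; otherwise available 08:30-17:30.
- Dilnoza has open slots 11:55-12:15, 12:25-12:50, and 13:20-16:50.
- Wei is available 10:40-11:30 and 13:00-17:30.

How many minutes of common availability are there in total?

Beatriz free within 08:30–17:30: 08:40–10:05, 11:00–12:45, 14:50–16:25, 17:00–17:25.
Beatriz ∩ Dilnoza: 11:55–12:15, 12:25–12:45, 14:50–16:25.
Beatriz ∩ Dilnoza ∩ Wei: 14:50–16:25.
Total common minutes: 95.

95 minutes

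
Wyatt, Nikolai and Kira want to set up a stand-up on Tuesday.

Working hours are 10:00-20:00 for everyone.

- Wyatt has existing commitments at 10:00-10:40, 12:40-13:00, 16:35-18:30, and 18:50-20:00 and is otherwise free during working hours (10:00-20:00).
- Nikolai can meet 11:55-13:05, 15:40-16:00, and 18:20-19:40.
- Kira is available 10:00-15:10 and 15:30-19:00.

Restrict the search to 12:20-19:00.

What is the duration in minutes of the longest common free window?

20 minutes

Wyatt free within 10:00–20:00: 10:40–12:40, 13:00–16:35, 18:30–18:50.
Wyatt ∩ Nikolai: 11:55–12:40, 13:00–13:05, 15:40–16:00, 18:30–18:50.
Wyatt ∩ Nikolai ∩ Kira: 11:55–12:40, 13:00–13:05, 15:40–16:00, 18:30–18:50.
Restricted to 12:20–19:00: 12:20–12:40, 13:00–13:05, 15:40–16:00, 18:30–18:50.
Common window lengths: 20, 5, 20, 20 min; longest is 20.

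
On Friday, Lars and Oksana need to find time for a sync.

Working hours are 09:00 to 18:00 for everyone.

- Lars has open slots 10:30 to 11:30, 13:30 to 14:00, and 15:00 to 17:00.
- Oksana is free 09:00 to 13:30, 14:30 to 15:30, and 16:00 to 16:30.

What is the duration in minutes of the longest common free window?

60 minutes

Lars ∩ Oksana: 10:30–11:30, 15:00–15:30, 16:00–16:30.
Common window lengths: 60, 30, 30 min; longest is 60.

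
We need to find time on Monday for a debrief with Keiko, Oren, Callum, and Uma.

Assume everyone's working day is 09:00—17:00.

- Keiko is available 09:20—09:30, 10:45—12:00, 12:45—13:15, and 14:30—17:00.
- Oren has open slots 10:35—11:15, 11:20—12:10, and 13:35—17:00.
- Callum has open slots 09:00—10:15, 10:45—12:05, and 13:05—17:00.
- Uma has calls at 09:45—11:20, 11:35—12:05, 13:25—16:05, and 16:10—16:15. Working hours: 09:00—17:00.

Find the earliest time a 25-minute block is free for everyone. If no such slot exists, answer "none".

16:15

Uma free within 09:00–17:00: 09:00–09:45, 11:20–11:35, 12:05–13:25, 16:05–16:10, 16:15–17:00.
Keiko ∩ Oren: 10:45–11:15, 11:20–12:00, 14:30–17:00.
Keiko ∩ Oren ∩ Callum: 10:45–11:15, 11:20–12:00, 14:30–17:00.
Keiko ∩ Oren ∩ Callum ∩ Uma: 11:20–11:35, 16:05–16:10, 16:15–17:00.
Windows ≥ 25 min: 16:15–17:00.
Earliest such window starts at 16:15.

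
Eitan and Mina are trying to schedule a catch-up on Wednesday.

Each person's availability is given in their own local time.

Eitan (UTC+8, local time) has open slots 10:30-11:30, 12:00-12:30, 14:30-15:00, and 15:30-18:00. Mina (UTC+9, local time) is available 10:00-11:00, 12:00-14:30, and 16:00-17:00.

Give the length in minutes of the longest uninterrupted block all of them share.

Eitan → UTC: 02:30–03:30, 04:00–04:30, 06:30–07:00, 07:30–10:00.
Mina → UTC: 01:00–02:00, 03:00–05:30, 07:00–08:00.
Eitan ∩ Mina: 03:00–03:30, 04:00–04:30, 07:30–08:00.
Common window lengths: 30, 30, 30 min; longest is 30.

30 minutes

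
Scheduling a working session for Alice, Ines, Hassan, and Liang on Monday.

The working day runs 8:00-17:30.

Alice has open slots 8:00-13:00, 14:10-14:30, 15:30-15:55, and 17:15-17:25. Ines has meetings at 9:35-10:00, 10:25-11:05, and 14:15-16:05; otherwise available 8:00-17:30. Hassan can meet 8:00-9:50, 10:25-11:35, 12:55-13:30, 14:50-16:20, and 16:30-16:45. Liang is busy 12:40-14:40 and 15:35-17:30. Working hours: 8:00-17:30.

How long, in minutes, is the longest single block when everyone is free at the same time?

95 minutes

Ines free within 08:00–17:30: 08:00–09:35, 10:00–10:25, 11:05–14:15, 16:05–17:30.
Liang free within 08:00–17:30: 08:00–12:40, 14:40–15:35.
Alice ∩ Ines: 08:00–09:35, 10:00–10:25, 11:05–13:00, 14:10–14:15, 17:15–17:25.
Alice ∩ Ines ∩ Hassan: 08:00–09:35, 11:05–11:35, 12:55–13:00.
Alice ∩ Ines ∩ Hassan ∩ Liang: 08:00–09:35, 11:05–11:35.
Common window lengths: 95, 30 min; longest is 95.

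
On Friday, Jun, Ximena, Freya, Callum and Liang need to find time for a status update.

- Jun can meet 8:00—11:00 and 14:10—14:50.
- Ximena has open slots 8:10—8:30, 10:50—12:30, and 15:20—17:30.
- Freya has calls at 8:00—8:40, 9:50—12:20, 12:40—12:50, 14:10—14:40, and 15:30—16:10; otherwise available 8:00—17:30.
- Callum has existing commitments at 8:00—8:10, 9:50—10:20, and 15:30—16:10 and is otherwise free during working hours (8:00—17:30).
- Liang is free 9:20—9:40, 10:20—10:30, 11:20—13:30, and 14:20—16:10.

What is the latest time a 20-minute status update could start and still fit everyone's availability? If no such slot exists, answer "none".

Freya free within 08:00–17:30: 08:40–09:50, 12:20–12:40, 12:50–14:10, 14:40–15:30, 16:10–17:30.
Callum free within 08:00–17:30: 08:10–09:50, 10:20–15:30, 16:10–17:30.
Jun ∩ Ximena: 08:10–08:30, 10:50–11:00.
Jun ∩ Ximena ∩ Freya: (none).
Jun ∩ Ximena ∩ Freya ∩ Callum: (none).
Jun ∩ Ximena ∩ Freya ∩ Callum ∩ Liang: (none).
Windows ≥ 20 min: (none).

none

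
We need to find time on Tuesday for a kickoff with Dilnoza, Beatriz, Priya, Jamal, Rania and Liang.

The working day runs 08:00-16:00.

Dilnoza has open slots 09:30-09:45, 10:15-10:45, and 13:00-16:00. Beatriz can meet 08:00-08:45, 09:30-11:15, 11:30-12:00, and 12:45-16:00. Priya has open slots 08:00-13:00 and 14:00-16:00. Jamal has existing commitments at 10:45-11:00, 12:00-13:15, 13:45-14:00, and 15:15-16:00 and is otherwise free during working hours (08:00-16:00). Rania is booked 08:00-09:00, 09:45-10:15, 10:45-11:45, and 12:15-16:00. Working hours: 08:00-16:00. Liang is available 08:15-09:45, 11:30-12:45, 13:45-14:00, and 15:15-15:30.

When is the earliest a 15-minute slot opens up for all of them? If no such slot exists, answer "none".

Jamal free within 08:00–16:00: 08:00–10:45, 11:00–12:00, 13:15–13:45, 14:00–15:15.
Rania free within 08:00–16:00: 09:00–09:45, 10:15–10:45, 11:45–12:15.
Dilnoza ∩ Beatriz: 09:30–09:45, 10:15–10:45, 13:00–16:00.
Dilnoza ∩ Beatriz ∩ Priya: 09:30–09:45, 10:15–10:45, 14:00–16:00.
Dilnoza ∩ Beatriz ∩ Priya ∩ Jamal: 09:30–09:45, 10:15–10:45, 14:00–15:15.
Dilnoza ∩ Beatriz ∩ Priya ∩ Jamal ∩ Rania: 09:30–09:45, 10:15–10:45.
Dilnoza ∩ Beatriz ∩ Priya ∩ Jamal ∩ Rania ∩ Liang: 09:30–09:45.
Windows ≥ 15 min: 09:30–09:45.
Earliest such window starts at 09:30.

09:30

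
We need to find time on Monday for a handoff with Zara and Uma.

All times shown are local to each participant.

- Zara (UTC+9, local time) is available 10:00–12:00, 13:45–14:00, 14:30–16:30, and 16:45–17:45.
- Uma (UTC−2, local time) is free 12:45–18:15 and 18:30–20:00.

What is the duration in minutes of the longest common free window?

0 minutes

Zara → UTC: 01:00–03:00, 04:45–05:00, 05:30–07:30, 07:45–08:45.
Uma → UTC: 14:45–20:15, 20:30–22:00.
Zara ∩ Uma: (none).
No common window.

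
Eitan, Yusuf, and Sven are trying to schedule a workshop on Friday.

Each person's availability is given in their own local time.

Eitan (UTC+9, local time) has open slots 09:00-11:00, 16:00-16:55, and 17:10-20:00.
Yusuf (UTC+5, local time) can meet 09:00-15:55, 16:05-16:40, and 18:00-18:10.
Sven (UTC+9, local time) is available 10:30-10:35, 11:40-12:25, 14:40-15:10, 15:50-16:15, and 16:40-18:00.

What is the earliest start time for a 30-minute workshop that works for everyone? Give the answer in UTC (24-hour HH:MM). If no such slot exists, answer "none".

Eitan → UTC: 00:00–02:00, 07:00–07:55, 08:10–11:00.
Yusuf → UTC: 04:00–10:55, 11:05–11:40, 13:00–13:10.
Sven → UTC: 01:30–01:35, 02:40–03:25, 05:40–06:10, 06:50–07:15, 07:40–09:00.
Eitan ∩ Yusuf: 07:00–07:55, 08:10–10:55.
Eitan ∩ Yusuf ∩ Sven: 07:00–07:15, 07:40–07:55, 08:10–09:00.
Windows ≥ 30 min: 08:10–09:00.
Earliest such window starts at 08:10.

08:10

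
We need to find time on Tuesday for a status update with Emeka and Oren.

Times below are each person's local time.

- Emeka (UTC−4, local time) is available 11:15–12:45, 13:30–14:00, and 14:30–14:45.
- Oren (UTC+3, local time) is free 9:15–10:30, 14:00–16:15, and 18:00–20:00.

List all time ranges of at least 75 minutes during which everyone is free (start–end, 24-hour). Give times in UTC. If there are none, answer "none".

15:15–16:45

Emeka → UTC: 15:15–16:45, 17:30–18:00, 18:30–18:45.
Oren → UTC: 06:15–07:30, 11:00–13:15, 15:00–17:00.
Emeka ∩ Oren: 15:15–16:45.
Windows ≥ 75 min: 15:15–16:45.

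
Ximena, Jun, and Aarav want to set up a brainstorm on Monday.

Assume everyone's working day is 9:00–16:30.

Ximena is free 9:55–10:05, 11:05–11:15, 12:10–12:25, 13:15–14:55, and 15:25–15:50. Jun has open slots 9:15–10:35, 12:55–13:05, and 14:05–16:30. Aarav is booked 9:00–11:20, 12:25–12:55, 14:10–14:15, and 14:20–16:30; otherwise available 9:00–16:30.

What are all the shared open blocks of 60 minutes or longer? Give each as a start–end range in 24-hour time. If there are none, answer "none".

none

Aarav free within 09:00–16:30: 11:20–12:25, 12:55–14:10, 14:15–14:20.
Ximena ∩ Jun: 09:55–10:05, 14:05–14:55, 15:25–15:50.
Ximena ∩ Jun ∩ Aarav: 14:05–14:10, 14:15–14:20.
Windows ≥ 60 min: (none).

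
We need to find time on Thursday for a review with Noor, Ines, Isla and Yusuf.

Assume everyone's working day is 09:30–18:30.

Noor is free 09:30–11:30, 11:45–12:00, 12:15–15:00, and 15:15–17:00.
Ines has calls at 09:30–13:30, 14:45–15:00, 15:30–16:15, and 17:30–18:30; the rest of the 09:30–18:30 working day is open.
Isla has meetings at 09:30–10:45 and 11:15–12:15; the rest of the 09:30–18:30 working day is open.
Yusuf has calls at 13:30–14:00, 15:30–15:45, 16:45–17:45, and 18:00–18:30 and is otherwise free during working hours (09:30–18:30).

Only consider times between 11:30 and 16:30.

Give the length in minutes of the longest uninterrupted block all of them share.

45 minutes

Ines free within 09:30–18:30: 13:30–14:45, 15:00–15:30, 16:15–17:30.
Isla free within 09:30–18:30: 10:45–11:15, 12:15–18:30.
Yusuf free within 09:30–18:30: 09:30–13:30, 14:00–15:30, 15:45–16:45, 17:45–18:00.
Noor ∩ Ines: 13:30–14:45, 15:15–15:30, 16:15–17:00.
Noor ∩ Ines ∩ Isla: 13:30–14:45, 15:15–15:30, 16:15–17:00.
Noor ∩ Ines ∩ Isla ∩ Yusuf: 14:00–14:45, 15:15–15:30, 16:15–16:45.
Restricted to 11:30–16:30: 14:00–14:45, 15:15–15:30, 16:15–16:30.
Common window lengths: 45, 15, 15 min; longest is 45.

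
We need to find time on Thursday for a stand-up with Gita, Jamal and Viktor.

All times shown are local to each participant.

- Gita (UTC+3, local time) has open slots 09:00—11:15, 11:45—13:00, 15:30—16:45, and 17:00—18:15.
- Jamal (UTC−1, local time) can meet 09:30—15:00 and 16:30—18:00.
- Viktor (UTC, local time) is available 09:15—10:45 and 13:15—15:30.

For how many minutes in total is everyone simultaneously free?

105 minutes

Gita → UTC: 06:00–08:15, 08:45–10:00, 12:30–13:45, 14:00–15:15.
Jamal → UTC: 10:30–16:00, 17:30–19:00.
Viktor → UTC: 09:15–10:45, 13:15–15:30.
Gita ∩ Jamal: 12:30–13:45, 14:00–15:15.
Gita ∩ Jamal ∩ Viktor: 13:15–13:45, 14:00–15:15.
Total common minutes: 30 + 75 = 105.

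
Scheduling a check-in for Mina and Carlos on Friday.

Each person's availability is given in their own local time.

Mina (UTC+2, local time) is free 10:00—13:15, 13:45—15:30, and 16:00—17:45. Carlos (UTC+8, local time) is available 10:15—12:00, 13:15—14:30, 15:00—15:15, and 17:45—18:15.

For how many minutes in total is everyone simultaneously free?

Mina → UTC: 08:00–11:15, 11:45–13:30, 14:00–15:45.
Carlos → UTC: 02:15–04:00, 05:15–06:30, 07:00–07:15, 09:45–10:15.
Mina ∩ Carlos: 09:45–10:15.
Total common minutes: 30.

30 minutes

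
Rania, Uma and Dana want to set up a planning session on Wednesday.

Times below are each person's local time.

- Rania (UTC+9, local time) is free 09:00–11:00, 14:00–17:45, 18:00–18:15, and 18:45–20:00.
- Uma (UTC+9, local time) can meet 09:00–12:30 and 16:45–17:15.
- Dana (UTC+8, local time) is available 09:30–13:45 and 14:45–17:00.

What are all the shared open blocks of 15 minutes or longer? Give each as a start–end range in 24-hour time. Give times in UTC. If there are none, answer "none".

Rania → UTC: 00:00–02:00, 05:00–08:45, 09:00–09:15, 09:45–11:00.
Uma → UTC: 00:00–03:30, 07:45–08:15.
Dana → UTC: 01:30–05:45, 06:45–09:00.
Rania ∩ Uma: 00:00–02:00, 07:45–08:15.
Rania ∩ Uma ∩ Dana: 01:30–02:00, 07:45–08:15.
Windows ≥ 15 min: 01:30–02:00, 07:45–08:15.

01:30–02:00, 07:45–08:15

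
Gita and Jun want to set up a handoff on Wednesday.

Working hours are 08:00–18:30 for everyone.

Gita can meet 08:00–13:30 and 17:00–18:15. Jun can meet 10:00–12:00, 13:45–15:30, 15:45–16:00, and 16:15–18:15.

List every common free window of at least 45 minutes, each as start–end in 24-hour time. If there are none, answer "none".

Gita ∩ Jun: 10:00–12:00, 17:00–18:15.
Windows ≥ 45 min: 10:00–12:00, 17:00–18:15.

10:00–12:00, 17:00–18:15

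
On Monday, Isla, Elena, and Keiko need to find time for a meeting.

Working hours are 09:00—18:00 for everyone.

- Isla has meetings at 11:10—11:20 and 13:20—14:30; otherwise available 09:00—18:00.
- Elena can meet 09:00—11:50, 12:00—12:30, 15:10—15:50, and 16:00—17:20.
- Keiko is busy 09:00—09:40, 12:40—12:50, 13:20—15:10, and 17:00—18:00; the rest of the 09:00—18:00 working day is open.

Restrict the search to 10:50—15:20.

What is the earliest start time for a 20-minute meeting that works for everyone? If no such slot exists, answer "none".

Isla free within 09:00–18:00: 09:00–11:10, 11:20–13:20, 14:30–18:00.
Keiko free within 09:00–18:00: 09:40–12:40, 12:50–13:20, 15:10–17:00.
Isla ∩ Elena: 09:00–11:10, 11:20–11:50, 12:00–12:30, 15:10–15:50, 16:00–17:20.
Isla ∩ Elena ∩ Keiko: 09:40–11:10, 11:20–11:50, 12:00–12:30, 15:10–15:50, 16:00–17:00.
Restricted to 10:50–15:20: 10:50–11:10, 11:20–11:50, 12:00–12:30, 15:10–15:20.
Windows ≥ 20 min: 10:50–11:10, 11:20–11:50, 12:00–12:30.
Earliest such window starts at 10:50.

10:50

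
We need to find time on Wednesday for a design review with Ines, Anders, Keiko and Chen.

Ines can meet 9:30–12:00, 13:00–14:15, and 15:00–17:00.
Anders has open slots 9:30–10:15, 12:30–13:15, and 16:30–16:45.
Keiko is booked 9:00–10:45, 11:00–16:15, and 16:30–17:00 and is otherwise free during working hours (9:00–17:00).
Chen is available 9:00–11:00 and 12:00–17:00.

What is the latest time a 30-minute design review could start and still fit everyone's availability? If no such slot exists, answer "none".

Keiko free within 09:00–17:00: 10:45–11:00, 16:15–16:30.
Ines ∩ Anders: 09:30–10:15, 13:00–13:15, 16:30–16:45.
Ines ∩ Anders ∩ Keiko: (none).
Ines ∩ Anders ∩ Keiko ∩ Chen: (none).
Windows ≥ 30 min: (none).

none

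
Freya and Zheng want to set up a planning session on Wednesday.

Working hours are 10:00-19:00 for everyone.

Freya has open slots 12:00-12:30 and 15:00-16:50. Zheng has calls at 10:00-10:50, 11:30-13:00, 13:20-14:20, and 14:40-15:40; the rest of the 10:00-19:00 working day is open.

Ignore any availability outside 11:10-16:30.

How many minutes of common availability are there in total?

50 minutes

Zheng free within 10:00–19:00: 10:50–11:30, 13:00–13:20, 14:20–14:40, 15:40–19:00.
Freya ∩ Zheng: 15:40–16:50.
Restricted to 11:10–16:30: 15:40–16:30.
Total common minutes: 50.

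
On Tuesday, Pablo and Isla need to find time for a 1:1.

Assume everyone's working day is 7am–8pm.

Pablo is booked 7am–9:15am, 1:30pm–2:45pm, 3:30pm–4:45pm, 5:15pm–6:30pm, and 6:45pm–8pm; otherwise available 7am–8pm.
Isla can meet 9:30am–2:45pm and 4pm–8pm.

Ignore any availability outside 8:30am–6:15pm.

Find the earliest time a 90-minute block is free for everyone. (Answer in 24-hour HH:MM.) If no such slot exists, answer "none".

Pablo free within 07:00–20:00: 09:15–13:30, 14:45–15:30, 16:45–17:15, 18:30–18:45.
Pablo ∩ Isla: 09:30–13:30, 16:45–17:15, 18:30–18:45.
Restricted to 08:30–18:15: 09:30–13:30, 16:45–17:15.
Windows ≥ 90 min: 09:30–13:30.
Earliest such window starts at 09:30.

09:30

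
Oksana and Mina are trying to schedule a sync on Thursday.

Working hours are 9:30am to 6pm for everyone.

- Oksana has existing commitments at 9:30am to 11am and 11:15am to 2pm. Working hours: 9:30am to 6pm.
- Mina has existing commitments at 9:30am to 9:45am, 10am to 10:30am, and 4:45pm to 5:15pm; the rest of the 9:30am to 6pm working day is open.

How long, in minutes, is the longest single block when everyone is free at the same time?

165 minutes

Oksana free within 09:30–18:00: 11:00–11:15, 14:00–18:00.
Mina free within 09:30–18:00: 09:45–10:00, 10:30–16:45, 17:15–18:00.
Oksana ∩ Mina: 11:00–11:15, 14:00–16:45, 17:15–18:00.
Common window lengths: 15, 165, 45 min; longest is 165.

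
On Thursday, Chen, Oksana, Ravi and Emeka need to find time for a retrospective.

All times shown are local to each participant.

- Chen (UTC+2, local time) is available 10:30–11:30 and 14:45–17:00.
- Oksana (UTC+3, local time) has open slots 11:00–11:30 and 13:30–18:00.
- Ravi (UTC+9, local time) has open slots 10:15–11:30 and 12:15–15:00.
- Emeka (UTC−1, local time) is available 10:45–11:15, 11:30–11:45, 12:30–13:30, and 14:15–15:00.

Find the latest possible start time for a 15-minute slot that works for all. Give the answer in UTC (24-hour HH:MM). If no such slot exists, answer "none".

Chen → UTC: 08:30–09:30, 12:45–15:00.
Oksana → UTC: 08:00–08:30, 10:30–15:00.
Ravi → UTC: 01:15–02:30, 03:15–06:00.
Emeka → UTC: 11:45–12:15, 12:30–12:45, 13:30–14:30, 15:15–16:00.
Chen ∩ Oksana: 12:45–15:00.
Chen ∩ Oksana ∩ Ravi: (none).
Chen ∩ Oksana ∩ Ravi ∩ Emeka: (none).
Windows ≥ 15 min: (none).

none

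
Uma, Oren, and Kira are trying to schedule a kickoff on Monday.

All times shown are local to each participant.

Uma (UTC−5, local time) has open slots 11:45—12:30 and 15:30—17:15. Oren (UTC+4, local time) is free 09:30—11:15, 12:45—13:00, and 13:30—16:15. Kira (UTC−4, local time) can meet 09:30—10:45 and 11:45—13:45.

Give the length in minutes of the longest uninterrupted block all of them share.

0 minutes

Uma → UTC: 16:45–17:30, 20:30–22:15.
Oren → UTC: 05:30–07:15, 08:45–09:00, 09:30–12:15.
Kira → UTC: 13:30–14:45, 15:45–17:45.
Uma ∩ Oren: (none).
Uma ∩ Oren ∩ Kira: (none).
No common window.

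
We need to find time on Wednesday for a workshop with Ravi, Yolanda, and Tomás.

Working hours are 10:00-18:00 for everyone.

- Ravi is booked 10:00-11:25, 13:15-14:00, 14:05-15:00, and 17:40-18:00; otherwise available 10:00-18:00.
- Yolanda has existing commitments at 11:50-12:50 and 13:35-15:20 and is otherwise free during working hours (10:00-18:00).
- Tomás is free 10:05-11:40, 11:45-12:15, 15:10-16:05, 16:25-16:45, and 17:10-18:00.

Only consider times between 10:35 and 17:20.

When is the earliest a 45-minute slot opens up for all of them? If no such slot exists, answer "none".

Ravi free within 10:00–18:00: 11:25–13:15, 14:00–14:05, 15:00–17:40.
Yolanda free within 10:00–18:00: 10:00–11:50, 12:50–13:35, 15:20–18:00.
Ravi ∩ Yolanda: 11:25–11:50, 12:50–13:15, 15:20–17:40.
Ravi ∩ Yolanda ∩ Tomás: 11:25–11:40, 11:45–11:50, 15:20–16:05, 16:25–16:45, 17:10–17:40.
Restricted to 10:35–17:20: 11:25–11:40, 11:45–11:50, 15:20–16:05, 16:25–16:45, 17:10–17:20.
Windows ≥ 45 min: 15:20–16:05.
Earliest such window starts at 15:20.

15:20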